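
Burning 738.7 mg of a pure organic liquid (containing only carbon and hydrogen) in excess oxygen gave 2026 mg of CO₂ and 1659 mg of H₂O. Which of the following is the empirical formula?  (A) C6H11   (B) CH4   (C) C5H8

(B) CH4

mol C = 2.026 g CO₂ ÷ 44.009 g/mol = 0.046036 mol
mol H = 2 × 1.659 g H₂O ÷ 18.015 g/mol = 0.18418 mol
Divide by the smallest (0.046036 mol): C 1.000, H 4.001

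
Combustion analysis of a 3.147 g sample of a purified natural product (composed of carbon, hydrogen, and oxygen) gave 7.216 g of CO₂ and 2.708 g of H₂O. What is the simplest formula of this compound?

C6H11O2

mol C = 7.216 g CO₂ ÷ 44.009 g/mol = 0.16397 mol
mol H = 2 × 2.708 g H₂O ÷ 18.015 g/mol = 0.30064 mol
mass O = 3.147 − (1.9694 + 0.30304) = 0.87456 g → mol O = 0.87456 ÷ 15.999 = 0.054663 mol
Divide by the smallest (0.054663 mol): C 3.000, H 5.500, O 1.000
Multiplying each by 2 gives whole numbers: C 6.00, H 11.00, O 2.00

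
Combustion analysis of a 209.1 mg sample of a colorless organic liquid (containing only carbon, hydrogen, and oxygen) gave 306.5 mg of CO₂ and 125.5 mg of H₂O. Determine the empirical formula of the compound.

CH2O

mol C = 0.3065 g CO₂ ÷ 44.009 g/mol = 0.0069645 mol
mol H = 2 × 0.1255 g H₂O ÷ 18.015 g/mol = 0.013933 mol
mass O = 0.2091 − (0.083650 + 0.014044) = 0.11141 g → mol O = 0.11141 ÷ 15.999 = 0.0069633 mol
Divide by the smallest (0.0069633 mol): C 1.000, H 2.001, O 1.000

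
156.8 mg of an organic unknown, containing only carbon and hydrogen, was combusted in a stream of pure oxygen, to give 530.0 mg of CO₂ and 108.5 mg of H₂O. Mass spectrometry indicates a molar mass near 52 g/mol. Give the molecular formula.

C4H4

mol C = 0.5300 g CO₂ ÷ 44.009 g/mol = 0.012043 mol
mol H = 2 × 0.1085 g H₂O ÷ 18.015 g/mol = 0.012046 mol
Divide by the smallest (0.012043 mol): C 1.000, H 1.000
Empirical formula: CH
Empirical-formula mass = 13.02 g/mol; 52 ÷ 13.02 ≈ 4, so the molecular formula is C4H4.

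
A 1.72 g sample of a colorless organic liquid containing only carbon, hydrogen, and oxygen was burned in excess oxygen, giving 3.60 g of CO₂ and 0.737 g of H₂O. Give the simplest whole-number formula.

mol C = 3.60 g CO₂ ÷ 44.009 g/mol = 0.08180 mol
mol H = 2 × 0.737 g H₂O ÷ 18.015 g/mol = 0.08182 mol
mass O = 1.72 − (0.9825 + 0.08248) = 0.6550 g → mol O = 0.6550 ÷ 15.999 = 0.04094 mol
Divide by the smallest (0.04094 mol): C 1.998, H 1.999, O 1.000

C2H2O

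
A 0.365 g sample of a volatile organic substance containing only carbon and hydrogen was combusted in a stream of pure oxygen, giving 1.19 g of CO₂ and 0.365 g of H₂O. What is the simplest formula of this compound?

C2H3

mol C = 1.19 g CO₂ ÷ 44.009 g/mol = 0.02704 mol
mol H = 2 × 0.365 g H₂O ÷ 18.015 g/mol = 0.04052 mol
Divide by the smallest (0.02704 mol): C 1.000, H 1.499
Multiplying each by 2 gives whole numbers: C 2.00, H 3.00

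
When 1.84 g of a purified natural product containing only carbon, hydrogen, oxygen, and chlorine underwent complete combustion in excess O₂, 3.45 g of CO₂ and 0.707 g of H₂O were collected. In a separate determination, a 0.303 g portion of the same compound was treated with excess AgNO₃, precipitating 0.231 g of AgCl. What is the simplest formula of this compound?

mol C = 3.45 g CO₂ ÷ 44.009 g/mol = 0.07839 mol
mol H = 2 × 0.707 g H₂O ÷ 18.015 g/mol = 0.07849 mol
From the AgCl data: mol Cl per gram of compound = (0.231 ÷ 143.318) ÷ 0.303 = 0.005319 mol/g, so in the 1.84 g combustion sample mol Cl = 0.009788 mol
mass O = 1.84 − (0.9416 + 0.07912 + 0.3470) = 0.4723 g → mol O = 0.4723 ÷ 15.999 = 0.02952 mol
Divide by the smallest (0.009788 mol): C 8.009, H 8.019, Cl 1.000, O 3.016

C8H8ClO3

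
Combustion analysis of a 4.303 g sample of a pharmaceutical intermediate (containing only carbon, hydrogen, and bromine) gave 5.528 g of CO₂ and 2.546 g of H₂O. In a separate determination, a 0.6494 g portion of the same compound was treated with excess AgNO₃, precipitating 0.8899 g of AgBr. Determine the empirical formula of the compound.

mol C = 5.528 g CO₂ ÷ 44.009 g/mol = 0.12561 mol
mol H = 2 × 2.546 g H₂O ÷ 18.015 g/mol = 0.28265 mol
From the AgBr data: mol Br per gram of compound = (0.8899 ÷ 187.772) ÷ 0.6494 = 0.0072979 mol/g, so in the 4.303 g combustion sample mol Br = 0.031403 mol
Divide by the smallest (0.031403 mol): C 4.000, H 9.001, Br 1.000

C4H9Br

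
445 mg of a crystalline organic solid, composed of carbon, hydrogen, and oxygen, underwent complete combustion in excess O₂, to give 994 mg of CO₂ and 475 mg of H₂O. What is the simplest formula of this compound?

C3H7O

mol C = 0.994 g CO₂ ÷ 44.009 g/mol = 0.02259 mol
mol H = 2 × 0.475 g H₂O ÷ 18.015 g/mol = 0.05273 mol
mass O = 0.445 − (0.2713 + 0.05316) = 0.1206 g → mol O = 0.1206 ÷ 15.999 = 0.007535 mol
Divide by the smallest (0.007535 mol): C 2.997, H 6.998, O 1.000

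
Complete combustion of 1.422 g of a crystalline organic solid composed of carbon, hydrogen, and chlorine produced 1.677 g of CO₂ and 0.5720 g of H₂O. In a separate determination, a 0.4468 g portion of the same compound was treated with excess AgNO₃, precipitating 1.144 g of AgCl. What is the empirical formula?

C3H5Cl2

mol C = 1.677 g CO₂ ÷ 44.009 g/mol = 0.038106 mol
mol H = 2 × 0.5720 g H₂O ÷ 18.015 g/mol = 0.063503 mol
From the AgCl data: mol Cl per gram of compound = (1.144 ÷ 143.318) ÷ 0.4468 = 0.017865 mol/g, so in the 1.422 g combustion sample mol Cl = 0.025405 mol
Divide by the smallest (0.025405 mol): C 1.500, H 2.500, Cl 1.000
Multiplying each by 2 gives whole numbers: C 3.00, H 5.00, Cl 2.00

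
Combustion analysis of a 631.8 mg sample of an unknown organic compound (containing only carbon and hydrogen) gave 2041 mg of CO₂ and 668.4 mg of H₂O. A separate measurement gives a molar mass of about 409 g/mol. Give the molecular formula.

C30H48

mol C = 2.041 g CO₂ ÷ 44.009 g/mol = 0.046377 mol
mol H = 2 × 0.6684 g H₂O ÷ 18.015 g/mol = 0.074205 mol
Divide by the smallest (0.046377 mol): C 1.000, H 1.600
Multiplying each by 5 gives whole numbers: C 5.00, H 8.00
Empirical formula: C5H8
Empirical-formula mass = 68.12 g/mol; 409 ÷ 68.12 ≈ 6, so the molecular formula is C30H48.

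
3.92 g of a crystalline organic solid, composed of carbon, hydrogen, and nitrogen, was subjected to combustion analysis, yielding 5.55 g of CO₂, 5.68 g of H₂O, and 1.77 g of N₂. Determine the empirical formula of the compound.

mol C = 5.55 g CO₂ ÷ 44.009 g/mol = 0.1261 mol
mol H = 2 × 5.68 g H₂O ÷ 18.015 g/mol = 0.6306 mol
mol N = 2 × 1.77 g N₂ ÷ 28.014 g/mol = 0.1264 mol
Divide by the smallest (0.1261 mol): C 1.000, H 5.000, N 1.002

CH5N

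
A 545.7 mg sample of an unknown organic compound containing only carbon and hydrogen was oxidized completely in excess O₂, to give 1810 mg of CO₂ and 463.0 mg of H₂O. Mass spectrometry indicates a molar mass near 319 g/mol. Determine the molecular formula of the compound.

mol C = 1.810 g CO₂ ÷ 44.009 g/mol = 0.041128 mol
mol H = 2 × 0.4630 g H₂O ÷ 18.015 g/mol = 0.051402 mol
Divide by the smallest (0.041128 mol): C 1.000, H 1.250
Multiplying each by 4 gives whole numbers: C 4.00, H 5.00
Empirical formula: C4H5
Empirical-formula mass = 53.08 g/mol; 319 ÷ 53.08 ≈ 6, so the molecular formula is C24H30.

C24H30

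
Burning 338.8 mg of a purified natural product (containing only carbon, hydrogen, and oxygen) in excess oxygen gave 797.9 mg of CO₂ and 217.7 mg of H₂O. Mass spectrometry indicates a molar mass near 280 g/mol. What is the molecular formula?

mol C = 0.7979 g CO₂ ÷ 44.009 g/mol = 0.018130 mol
mol H = 2 × 0.2177 g H₂O ÷ 18.015 g/mol = 0.024169 mol
mass O = 0.3388 − (0.21776 + 0.024362) = 0.096674 g → mol O = 0.096674 ÷ 15.999 = 0.0060425 mol
Divide by the smallest (0.0060425 mol): C 3.000, H 4.000, O 1.000
Empirical formula: C3H4O
Empirical-formula mass = 56.06 g/mol; 280 ÷ 56.06 ≈ 5, so the molecular formula is C15H20O5.

C15H20O5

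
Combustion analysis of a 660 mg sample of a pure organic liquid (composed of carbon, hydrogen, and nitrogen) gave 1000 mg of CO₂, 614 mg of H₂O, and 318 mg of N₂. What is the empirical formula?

CH3N

mol C = 1.00 g CO₂ ÷ 44.009 g/mol = 0.02272 mol
mol H = 2 × 0.614 g H₂O ÷ 18.015 g/mol = 0.06817 mol
mol N = 2 × 0.318 g N₂ ÷ 28.014 g/mol = 0.02270 mol
Divide by the smallest (0.02270 mol): C 1.001, H 3.002, N 1.000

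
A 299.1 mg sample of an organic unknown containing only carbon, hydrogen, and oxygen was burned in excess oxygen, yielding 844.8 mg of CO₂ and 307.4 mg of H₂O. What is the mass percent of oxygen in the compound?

11.41%

mol C = 0.8448 g CO₂ ÷ 44.009 g/mol = 0.019196 mol
mol H = 2 × 0.3074 g H₂O ÷ 18.015 g/mol = 0.034127 mol
mass O = 0.2991 − (0.23056 + 0.034400) = 0.034136 g → mol O = 0.034136 ÷ 15.999 = 0.0021336 mol
mass % O = 0.034136 g ÷ 0.2991 g × 100%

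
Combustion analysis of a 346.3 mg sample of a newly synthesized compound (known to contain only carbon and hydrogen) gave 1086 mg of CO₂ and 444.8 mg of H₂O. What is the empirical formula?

CH2

mol C = 1.086 g CO₂ ÷ 44.009 g/mol = 0.024677 mol
mol H = 2 × 0.4448 g H₂O ÷ 18.015 g/mol = 0.049381 mol
Divide by the smallest (0.024677 mol): C 1.000, H 2.001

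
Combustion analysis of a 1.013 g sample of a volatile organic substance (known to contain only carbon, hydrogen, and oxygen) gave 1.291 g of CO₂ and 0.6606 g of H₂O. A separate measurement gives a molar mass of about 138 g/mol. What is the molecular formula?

mol C = 1.291 g CO₂ ÷ 44.009 g/mol = 0.029335 mol
mol H = 2 × 0.6606 g H₂O ÷ 18.015 g/mol = 0.073339 mol
mass O = 1.013 − (0.35234 + 0.073926) = 0.58673 g → mol O = 0.58673 ÷ 15.999 = 0.036673 mol
Divide by the smallest (0.029335 mol): C 1.000, H 2.500, O 1.250
Multiplying each by 4 gives whole numbers: C 4.00, H 10.00, O 5.00
Empirical formula: C4H10O5
Empirical-formula mass = 138.12 g/mol; 138 ÷ 138.12 ≈ 1, so the molecular formula is C4H10O5.

C4H10O5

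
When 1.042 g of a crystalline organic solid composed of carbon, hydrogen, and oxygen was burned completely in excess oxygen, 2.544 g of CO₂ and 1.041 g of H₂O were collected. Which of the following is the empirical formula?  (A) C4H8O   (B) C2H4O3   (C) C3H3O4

(A) C4H8O

mol C = 2.544 g CO₂ ÷ 44.009 g/mol = 0.057806 mol
mol H = 2 × 1.041 g H₂O ÷ 18.015 g/mol = 0.11557 mol
mass O = 1.042 − (0.69431 + 0.11649) = 0.23119 g → mol O = 0.23119 ÷ 15.999 = 0.014450 mol
Divide by the smallest (0.014450 mol): C 4.000, H 7.998, O 1.000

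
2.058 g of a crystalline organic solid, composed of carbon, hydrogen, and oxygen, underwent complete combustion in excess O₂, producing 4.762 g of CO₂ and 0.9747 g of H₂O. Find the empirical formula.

C8H8O3

mol C = 4.762 g CO₂ ÷ 44.009 g/mol = 0.10821 mol
mol H = 2 × 0.9747 g H₂O ÷ 18.015 g/mol = 0.10821 mol
mass O = 2.058 − (1.2997 + 0.10908) = 0.64927 g → mol O = 0.64927 ÷ 15.999 = 0.040582 mol
Divide by the smallest (0.040582 mol): C 2.666, H 2.666, O 1.000
Multiplying each by 3 gives whole numbers: C 8.00, H 8.00, O 3.00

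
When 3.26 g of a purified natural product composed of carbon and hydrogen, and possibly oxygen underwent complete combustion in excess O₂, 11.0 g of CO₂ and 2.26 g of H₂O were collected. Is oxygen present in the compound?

no

mol C = 11.0 g CO₂ ÷ 44.009 g/mol = 0.2499 mol
mol H = 2 × 2.26 g H₂O ÷ 18.015 g/mol = 0.2509 mol
C and H together account for 3.255 g — essentially the entire 3.26 g sample — so the compound contains no oxygen.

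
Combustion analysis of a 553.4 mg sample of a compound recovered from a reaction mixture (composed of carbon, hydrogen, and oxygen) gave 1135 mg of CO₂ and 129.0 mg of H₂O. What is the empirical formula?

C9H5O5

mol C = 1.135 g CO₂ ÷ 44.009 g/mol = 0.025790 mol
mol H = 2 × 0.1290 g H₂O ÷ 18.015 g/mol = 0.014321 mol
mass O = 0.5534 − (0.30977 + 0.014436) = 0.22920 g → mol O = 0.22920 ÷ 15.999 = 0.014326 mol
Divide by the smallest (0.014321 mol): C 1.801, H 1.000, O 1.000
Multiplying each by 5 gives whole numbers: C 9.00, H 5.00, O 5.00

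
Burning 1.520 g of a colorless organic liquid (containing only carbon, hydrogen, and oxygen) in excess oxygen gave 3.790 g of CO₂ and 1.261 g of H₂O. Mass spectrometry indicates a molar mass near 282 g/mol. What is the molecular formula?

C16H26O4

mol C = 3.790 g CO₂ ÷ 44.009 g/mol = 0.086119 mol
mol H = 2 × 1.261 g H₂O ÷ 18.015 g/mol = 0.13999 mol
mass O = 1.520 − (1.0344 + 0.14111) = 0.34451 g → mol O = 0.34451 ÷ 15.999 = 0.021533 mol
Divide by the smallest (0.021533 mol): C 3.999, H 6.501, O 1.000
Multiplying each by 2 gives whole numbers: C 8.00, H 13.00, O 2.00
Empirical formula: C8H13O2
Empirical-formula mass = 141.19 g/mol; 282 ÷ 141.19 ≈ 2, so the molecular formula is C16H26O4.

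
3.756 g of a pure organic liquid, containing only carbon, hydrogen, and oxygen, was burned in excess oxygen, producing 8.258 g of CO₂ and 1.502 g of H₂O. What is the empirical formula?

mol C = 8.258 g CO₂ ÷ 44.009 g/mol = 0.18764 mol
mol H = 2 × 1.502 g H₂O ÷ 18.015 g/mol = 0.16675 mol
mass O = 3.756 − (2.2538 + 0.16808) = 1.3341 g → mol O = 1.3341 ÷ 15.999 = 0.083388 mol
Divide by the smallest (0.083388 mol): C 2.250, H 2.000, O 1.000
Multiplying each by 4 gives whole numbers: C 9.00, H 8.00, O 4.00

C9H8O4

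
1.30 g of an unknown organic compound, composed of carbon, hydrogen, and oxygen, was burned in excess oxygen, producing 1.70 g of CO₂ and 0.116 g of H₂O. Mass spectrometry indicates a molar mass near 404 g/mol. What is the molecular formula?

mol C = 1.70 g CO₂ ÷ 44.009 g/mol = 0.03863 mol
mol H = 2 × 0.116 g H₂O ÷ 18.015 g/mol = 0.01288 mol
mass O = 1.30 − (0.4640 + 0.01298) = 0.8231 g → mol O = 0.8231 ÷ 15.999 = 0.05144 mol
Divide by the smallest (0.01288 mol): C 3.000, H 1.000, O 3.995
Empirical formula: C3HO4
Empirical-formula mass = 101.04 g/mol; 404 ÷ 101.04 ≈ 4, so the molecular formula is C12H4O16.

C12H4O16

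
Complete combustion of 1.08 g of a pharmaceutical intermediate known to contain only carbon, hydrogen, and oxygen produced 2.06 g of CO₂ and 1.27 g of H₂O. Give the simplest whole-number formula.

mol C = 2.06 g CO₂ ÷ 44.009 g/mol = 0.04681 mol
mol H = 2 × 1.27 g H₂O ÷ 18.015 g/mol = 0.1410 mol
mass O = 1.08 − (0.5622 + 0.1421) = 0.3757 g → mol O = 0.3757 ÷ 15.999 = 0.02348 mol
Divide by the smallest (0.02348 mol): C 1.994, H 6.005, O 1.000

C2H6O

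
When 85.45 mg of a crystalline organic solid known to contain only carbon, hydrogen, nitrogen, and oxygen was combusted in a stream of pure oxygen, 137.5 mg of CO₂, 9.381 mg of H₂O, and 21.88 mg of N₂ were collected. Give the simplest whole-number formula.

C6H2N3O3

mol C = 0.1375 g CO₂ ÷ 44.009 g/mol = 0.0031244 mol
mol H = 2 × 0.009381 g H₂O ÷ 18.015 g/mol = 0.0010415 mol
mol N = 2 × 0.02188 g N₂ ÷ 28.014 g/mol = 0.0015621 mol
mass O = 0.08545 − (0.037527 + 0.0010498 + 0.021880) = 0.024994 g → mol O = 0.024994 ÷ 15.999 = 0.0015622 mol
Divide by the smallest (0.0010415 mol): C 3.000, H 1.000, N 1.500, O 1.500
Multiplying each by 2 gives whole numbers: C 6.00, H 2.00, N 3.00, O 3.00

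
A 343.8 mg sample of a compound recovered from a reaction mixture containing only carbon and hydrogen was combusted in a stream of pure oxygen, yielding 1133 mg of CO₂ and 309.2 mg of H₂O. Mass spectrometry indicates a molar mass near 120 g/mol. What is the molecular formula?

C9H12

mol C = 1.133 g CO₂ ÷ 44.009 g/mol = 0.025745 mol
mol H = 2 × 0.3092 g H₂O ÷ 18.015 g/mol = 0.034327 mol
Divide by the smallest (0.025745 mol): C 1.000, H 1.333
Multiplying each by 3 gives whole numbers: C 3.00, H 4.00
Empirical formula: C3H4
Empirical-formula mass = 40.06 g/mol; 120 ÷ 40.06 ≈ 3, so the molecular formula is C9H12.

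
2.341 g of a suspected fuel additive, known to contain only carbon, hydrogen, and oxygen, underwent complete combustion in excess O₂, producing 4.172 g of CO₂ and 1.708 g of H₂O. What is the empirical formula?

C3H6O2

mol C = 4.172 g CO₂ ÷ 44.009 g/mol = 0.094799 mol
mol H = 2 × 1.708 g H₂O ÷ 18.015 g/mol = 0.18962 mol
mass O = 2.341 − (1.1386 + 0.19114) = 1.0112 g → mol O = 1.0112 ÷ 15.999 = 0.063206 mol
Divide by the smallest (0.063206 mol): C 1.500, H 3.000, O 1.000
Multiplying each by 2 gives whole numbers: C 3.00, H 6.00, O 2.00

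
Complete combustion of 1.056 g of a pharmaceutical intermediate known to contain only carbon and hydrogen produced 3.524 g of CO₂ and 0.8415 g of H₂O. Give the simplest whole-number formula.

C6H7

mol C = 3.524 g CO₂ ÷ 44.009 g/mol = 0.080075 mol
mol H = 2 × 0.8415 g H₂O ÷ 18.015 g/mol = 0.093422 mol
Divide by the smallest (0.080075 mol): C 1.000, H 1.167
Multiplying each by 6 gives whole numbers: C 6.00, H 7.00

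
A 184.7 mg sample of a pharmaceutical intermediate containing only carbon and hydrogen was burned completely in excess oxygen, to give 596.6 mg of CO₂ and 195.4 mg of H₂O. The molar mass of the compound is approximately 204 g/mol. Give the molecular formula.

C15H24

mol C = 0.5966 g CO₂ ÷ 44.009 g/mol = 0.013556 mol
mol H = 2 × 0.1954 g H₂O ÷ 18.015 g/mol = 0.021693 mol
Divide by the smallest (0.013556 mol): C 1.000, H 1.600
Multiplying each by 5 gives whole numbers: C 5.00, H 8.00
Empirical formula: C5H8
Empirical-formula mass = 68.12 g/mol; 204 ÷ 68.12 ≈ 3, so the molecular formula is C15H24.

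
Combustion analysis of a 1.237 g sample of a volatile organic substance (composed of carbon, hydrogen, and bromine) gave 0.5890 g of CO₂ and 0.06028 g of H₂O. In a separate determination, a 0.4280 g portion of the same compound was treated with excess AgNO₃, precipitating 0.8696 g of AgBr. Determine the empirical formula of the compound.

mol C = 0.5890 g CO₂ ÷ 44.009 g/mol = 0.013384 mol
mol H = 2 × 0.06028 g H₂O ÷ 18.015 g/mol = 0.0066922 mol
From the AgBr data: mol Br per gram of compound = (0.8696 ÷ 187.772) ÷ 0.4280 = 0.010820 mol/g, so in the 1.237 g combustion sample mol Br = 0.013385 mol
Divide by the smallest (0.0066922 mol): C 2.000, H 1.000, Br 2.000

C2HBr2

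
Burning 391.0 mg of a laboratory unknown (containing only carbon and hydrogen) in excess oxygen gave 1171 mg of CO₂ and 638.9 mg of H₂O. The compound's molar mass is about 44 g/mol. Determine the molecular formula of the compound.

C3H8

mol C = 1.171 g CO₂ ÷ 44.009 g/mol = 0.026608 mol
mol H = 2 × 0.6389 g H₂O ÷ 18.015 g/mol = 0.070930 mol
Divide by the smallest (0.026608 mol): C 1.000, H 2.666
Multiplying each by 3 gives whole numbers: C 3.00, H 8.00
Empirical formula: C3H8
Empirical-formula mass = 44.10 g/mol; 44 ÷ 44.10 ≈ 1, so the molecular formula is C3H8.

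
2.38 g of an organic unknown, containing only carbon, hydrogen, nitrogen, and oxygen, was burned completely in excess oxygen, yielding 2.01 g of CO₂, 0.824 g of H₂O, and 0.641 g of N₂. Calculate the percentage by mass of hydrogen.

mol C = 2.01 g CO₂ ÷ 44.009 g/mol = 0.04567 mol
mol H = 2 × 0.824 g H₂O ÷ 18.015 g/mol = 0.09148 mol
mol N = 2 × 0.641 g N₂ ÷ 28.014 g/mol = 0.04576 mol
mass O = 2.38 − (0.5486 + 0.09221 + 0.6410) = 1.098 g → mol O = 1.098 ÷ 15.999 = 0.06864 mol
mass % H = 0.09221 g ÷ 2.38 g × 100%

3.9%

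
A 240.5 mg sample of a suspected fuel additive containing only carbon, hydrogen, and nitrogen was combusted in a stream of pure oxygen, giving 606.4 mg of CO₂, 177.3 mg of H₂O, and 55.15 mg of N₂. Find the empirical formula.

mol C = 0.6064 g CO₂ ÷ 44.009 g/mol = 0.013779 mol
mol H = 2 × 0.1773 g H₂O ÷ 18.015 g/mol = 0.019684 mol
mol N = 2 × 0.05515 g N₂ ÷ 28.014 g/mol = 0.0039373 mol
Divide by the smallest (0.0039373 mol): C 3.500, H 4.999, N 1.000
Multiplying each by 2 gives whole numbers: C 7.00, H 10.00, N 2.00

C7H10N2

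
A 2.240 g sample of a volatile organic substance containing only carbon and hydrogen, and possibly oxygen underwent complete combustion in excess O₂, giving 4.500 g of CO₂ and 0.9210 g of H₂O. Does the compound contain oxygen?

mol C = 4.500 g CO₂ ÷ 44.009 g/mol = 0.10225 mol
mol H = 2 × 0.9210 g H₂O ÷ 18.015 g/mol = 0.10225 mol
C and H account for only 1.3312 g of the 2.240 g sample; the remaining 0.90879 g must be oxygen.

yes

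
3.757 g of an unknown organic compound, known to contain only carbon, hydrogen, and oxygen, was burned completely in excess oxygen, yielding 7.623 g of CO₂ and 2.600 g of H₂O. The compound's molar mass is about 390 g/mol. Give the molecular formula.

mol C = 7.623 g CO₂ ÷ 44.009 g/mol = 0.17321 mol
mol H = 2 × 2.600 g H₂O ÷ 18.015 g/mol = 0.28865 mol
mass O = 3.757 − (2.0805 + 0.29096) = 1.3856 g → mol O = 1.3856 ÷ 15.999 = 0.086603 mol
Divide by the smallest (0.086603 mol): C 2.000, H 3.333, O 1.000
Multiplying each by 3 gives whole numbers: C 6.00, H 10.00, O 3.00
Empirical formula: C6H10O3
Empirical-formula mass = 130.14 g/mol; 390 ÷ 130.14 ≈ 3, so the molecular formula is C18H30O9.

C18H30O9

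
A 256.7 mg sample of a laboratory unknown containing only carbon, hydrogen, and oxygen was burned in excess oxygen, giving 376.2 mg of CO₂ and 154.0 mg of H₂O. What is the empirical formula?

mol C = 0.3762 g CO₂ ÷ 44.009 g/mol = 0.0085483 mol
mol H = 2 × 0.1540 g H₂O ÷ 18.015 g/mol = 0.017097 mol
mass O = 0.2567 − (0.10267 + 0.017234) = 0.13679 g → mol O = 0.13679 ÷ 15.999 = 0.0085501 mol
Divide by the smallest (0.0085483 mol): C 1.000, H 2.000, O 1.000

CH2O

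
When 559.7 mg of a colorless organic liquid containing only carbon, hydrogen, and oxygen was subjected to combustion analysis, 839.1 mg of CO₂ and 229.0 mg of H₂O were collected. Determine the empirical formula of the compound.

C3H4O3

mol C = 0.8391 g CO₂ ÷ 44.009 g/mol = 0.019067 mol
mol H = 2 × 0.2290 g H₂O ÷ 18.015 g/mol = 0.025423 mol
mass O = 0.5597 − (0.22901 + 0.025627) = 0.30506 g → mol O = 0.30506 ÷ 15.999 = 0.019068 mol
Divide by the smallest (0.019067 mol): C 1.000, H 1.333, O 1.000
Multiplying each by 3 gives whole numbers: C 3.00, H 4.00, O 3.00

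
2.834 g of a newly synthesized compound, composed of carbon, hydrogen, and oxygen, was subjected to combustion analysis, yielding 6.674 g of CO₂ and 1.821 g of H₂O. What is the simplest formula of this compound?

mol C = 6.674 g CO₂ ÷ 44.009 g/mol = 0.15165 mol
mol H = 2 × 1.821 g H₂O ÷ 18.015 g/mol = 0.20216 mol
mass O = 2.834 − (1.8215 + 0.20378) = 0.80874 g → mol O = 0.80874 ÷ 15.999 = 0.050549 mol
Divide by the smallest (0.050549 mol): C 3.000, H 3.999, O 1.000

C3H4O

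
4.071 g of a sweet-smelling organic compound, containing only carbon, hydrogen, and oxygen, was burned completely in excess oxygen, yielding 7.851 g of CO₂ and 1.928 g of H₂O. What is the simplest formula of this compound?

mol C = 7.851 g CO₂ ÷ 44.009 g/mol = 0.17840 mol
mol H = 2 × 1.928 g H₂O ÷ 18.015 g/mol = 0.21404 mol
mass O = 4.071 − (2.1427 + 0.21576) = 1.7125 g → mol O = 1.7125 ÷ 15.999 = 0.10704 mol
Divide by the smallest (0.10704 mol): C 1.667, H 2.000, O 1.000
Multiplying each by 3 gives whole numbers: C 5.00, H 6.00, O 3.00

C5H6O3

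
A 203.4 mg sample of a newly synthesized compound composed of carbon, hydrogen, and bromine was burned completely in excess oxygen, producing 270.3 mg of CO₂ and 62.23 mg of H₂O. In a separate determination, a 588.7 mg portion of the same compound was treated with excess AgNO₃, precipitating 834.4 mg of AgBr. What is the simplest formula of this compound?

C8H9Br2

mol C = 0.2703 g CO₂ ÷ 44.009 g/mol = 0.0061419 mol
mol H = 2 × 0.06223 g H₂O ÷ 18.015 g/mol = 0.0069087 mol
From the AgBr data: mol Br per gram of compound = (0.8344 ÷ 187.772) ÷ 0.5887 = 0.0075483 mol/g, so in the 0.2034 g combustion sample mol Br = 0.0015353 mol
Divide by the smallest (0.0015353 mol): C 4.000, H 4.500, Br 1.000
Multiplying each by 2 gives whole numbers: C 8.00, H 9.00, Br 2.00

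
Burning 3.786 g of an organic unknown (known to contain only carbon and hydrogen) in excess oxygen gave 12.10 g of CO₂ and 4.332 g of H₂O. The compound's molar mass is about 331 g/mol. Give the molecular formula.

mol C = 12.10 g CO₂ ÷ 44.009 g/mol = 0.27494 mol
mol H = 2 × 4.332 g H₂O ÷ 18.015 g/mol = 0.48093 mol
Divide by the smallest (0.27494 mol): C 1.000, H 1.749
Multiplying each by 4 gives whole numbers: C 4.00, H 7.00
Empirical formula: C4H7
Empirical-formula mass = 55.10 g/mol; 331 ÷ 55.10 ≈ 6, so the molecular formula is C24H42.

C24H42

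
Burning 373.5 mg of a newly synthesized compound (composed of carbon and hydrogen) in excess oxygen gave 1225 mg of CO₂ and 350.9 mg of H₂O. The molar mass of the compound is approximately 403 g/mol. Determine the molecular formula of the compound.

C30H42

mol C = 1.225 g CO₂ ÷ 44.009 g/mol = 0.027835 mol
mol H = 2 × 0.3509 g H₂O ÷ 18.015 g/mol = 0.038956 mol
Divide by the smallest (0.027835 mol): C 1.000, H 1.400
Multiplying each by 5 gives whole numbers: C 5.00, H 7.00
Empirical formula: C5H7
Empirical-formula mass = 67.11 g/mol; 403 ÷ 67.11 ≈ 6, so the molecular formula is C30H42.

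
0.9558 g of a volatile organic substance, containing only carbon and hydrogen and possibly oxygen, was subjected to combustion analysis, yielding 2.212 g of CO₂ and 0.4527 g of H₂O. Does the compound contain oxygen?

yes

mol C = 2.212 g CO₂ ÷ 44.009 g/mol = 0.050262 mol
mol H = 2 × 0.4527 g H₂O ÷ 18.015 g/mol = 0.050258 mol
C and H account for only 0.65436 g of the 0.9558 g sample; the remaining 0.30144 g must be oxygen.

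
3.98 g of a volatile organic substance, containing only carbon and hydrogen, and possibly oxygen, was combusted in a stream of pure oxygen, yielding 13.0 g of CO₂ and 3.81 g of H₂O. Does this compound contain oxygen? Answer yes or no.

no

mol C = 13.0 g CO₂ ÷ 44.009 g/mol = 0.2954 mol
mol H = 2 × 3.81 g H₂O ÷ 18.015 g/mol = 0.4230 mol
C and H together account for 3.974 g — essentially the entire 3.98 g sample — so the compound contains no oxygen.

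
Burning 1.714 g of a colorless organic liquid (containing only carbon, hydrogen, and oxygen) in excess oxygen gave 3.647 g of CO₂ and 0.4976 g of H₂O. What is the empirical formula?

C6H4O3

mol C = 3.647 g CO₂ ÷ 44.009 g/mol = 0.082869 mol
mol H = 2 × 0.4976 g H₂O ÷ 18.015 g/mol = 0.055243 mol
mass O = 1.714 − (0.99534 + 0.055685) = 0.66297 g → mol O = 0.66297 ÷ 15.999 = 0.041438 mol
Divide by the smallest (0.041438 mol): C 2.000, H 1.333, O 1.000
Multiplying each by 3 gives whole numbers: C 6.00, H 4.00, O 3.00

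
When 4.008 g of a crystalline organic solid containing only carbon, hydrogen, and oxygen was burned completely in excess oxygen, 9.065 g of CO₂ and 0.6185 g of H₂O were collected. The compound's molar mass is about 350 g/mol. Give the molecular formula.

C18H6O8

mol C = 9.065 g CO₂ ÷ 44.009 g/mol = 0.20598 mol
mol H = 2 × 0.6185 g H₂O ÷ 18.015 g/mol = 0.068665 mol
mass O = 4.008 − (2.4740 + 0.069214) = 1.4648 g → mol O = 1.4648 ÷ 15.999 = 0.091553 mol
Divide by the smallest (0.068665 mol): C 3.000, H 1.000, O 1.333
Multiplying each by 3 gives whole numbers: C 9.00, H 3.00, O 4.00
Empirical formula: C9H3O4
Empirical-formula mass = 175.12 g/mol; 350 ÷ 175.12 ≈ 2, so the molecular formula is C18H6O8.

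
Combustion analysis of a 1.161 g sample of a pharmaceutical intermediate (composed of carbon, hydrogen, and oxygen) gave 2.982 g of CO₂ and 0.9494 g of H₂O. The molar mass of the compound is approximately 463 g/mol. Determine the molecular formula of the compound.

C27H42O6

mol C = 2.982 g CO₂ ÷ 44.009 g/mol = 0.067759 mol
mol H = 2 × 0.9494 g H₂O ÷ 18.015 g/mol = 0.10540 mol
mass O = 1.161 − (0.81385 + 0.10624) = 0.24090 g → mol O = 0.24090 ÷ 15.999 = 0.015057 mol
Divide by the smallest (0.015057 mol): C 4.500, H 7.000, O 1.000
Multiplying each by 2 gives whole numbers: C 9.00, H 14.00, O 2.00
Empirical formula: C9H14O2
Empirical-formula mass = 154.21 g/mol; 463 ÷ 154.21 ≈ 3, so the molecular formula is C27H42O6.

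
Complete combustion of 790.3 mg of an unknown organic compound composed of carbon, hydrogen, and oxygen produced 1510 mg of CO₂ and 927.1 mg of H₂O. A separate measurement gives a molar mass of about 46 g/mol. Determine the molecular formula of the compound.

C2H6O

mol C = 1.510 g CO₂ ÷ 44.009 g/mol = 0.034311 mol
mol H = 2 × 0.9271 g H₂O ÷ 18.015 g/mol = 0.10293 mol
mass O = 0.7903 − (0.41211 + 0.10375) = 0.27444 g → mol O = 0.27444 ÷ 15.999 = 0.017154 mol
Divide by the smallest (0.017154 mol): C 2.000, H 6.000, O 1.000
Empirical formula: C2H6O
Empirical-formula mass = 46.07 g/mol; 46 ÷ 46.07 ≈ 1, so the molecular formula is C2H6O.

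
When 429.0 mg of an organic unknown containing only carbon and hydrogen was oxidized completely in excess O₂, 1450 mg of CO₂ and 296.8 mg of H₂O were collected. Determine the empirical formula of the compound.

CH

mol C = 1.450 g CO₂ ÷ 44.009 g/mol = 0.032948 mol
mol H = 2 × 0.2968 g H₂O ÷ 18.015 g/mol = 0.032950 mol
Divide by the smallest (0.032948 mol): C 1.000, H 1.000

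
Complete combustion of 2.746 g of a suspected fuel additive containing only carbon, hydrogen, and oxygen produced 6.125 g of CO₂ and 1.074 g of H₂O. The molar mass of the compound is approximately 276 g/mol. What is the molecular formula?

mol C = 6.125 g CO₂ ÷ 44.009 g/mol = 0.13918 mol
mol H = 2 × 1.074 g H₂O ÷ 18.015 g/mol = 0.11923 mol
mass O = 2.746 − (1.6716 + 0.12019) = 0.95417 g → mol O = 0.95417 ÷ 15.999 = 0.059639 mol
Divide by the smallest (0.059639 mol): C 2.334, H 1.999, O 1.000
Multiplying each by 3 gives whole numbers: C 7.00, H 6.00, O 3.00
Empirical formula: C7H6O3
Empirical-formula mass = 138.12 g/mol; 276 ÷ 138.12 ≈ 2, so the molecular formula is C14H12O6.

C14H12O6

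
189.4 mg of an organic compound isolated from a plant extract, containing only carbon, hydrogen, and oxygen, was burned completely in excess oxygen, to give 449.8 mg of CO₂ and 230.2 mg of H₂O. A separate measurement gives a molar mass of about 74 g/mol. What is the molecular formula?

mol C = 0.4498 g CO₂ ÷ 44.009 g/mol = 0.010221 mol
mol H = 2 × 0.2302 g H₂O ÷ 18.015 g/mol = 0.025556 mol
mass O = 0.1894 − (0.12276 + 0.025761) = 0.040879 g → mol O = 0.040879 ÷ 15.999 = 0.0025551 mol
Divide by the smallest (0.0025551 mol): C 4.000, H 10.002, O 1.000
Empirical formula: C4H10O
Empirical-formula mass = 74.12 g/mol; 74 ÷ 74.12 ≈ 1, so the molecular formula is C4H10O.

C4H10O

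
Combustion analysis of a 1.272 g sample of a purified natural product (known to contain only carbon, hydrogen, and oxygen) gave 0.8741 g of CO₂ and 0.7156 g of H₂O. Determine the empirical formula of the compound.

mol C = 0.8741 g CO₂ ÷ 44.009 g/mol = 0.019862 mol
mol H = 2 × 0.7156 g H₂O ÷ 18.015 g/mol = 0.079445 mol
mass O = 1.272 − (0.23856 + 0.080080) = 0.95336 g → mol O = 0.95336 ÷ 15.999 = 0.059589 mol
Divide by the smallest (0.019862 mol): C 1.000, H 4.000, O 3.000

CH4O3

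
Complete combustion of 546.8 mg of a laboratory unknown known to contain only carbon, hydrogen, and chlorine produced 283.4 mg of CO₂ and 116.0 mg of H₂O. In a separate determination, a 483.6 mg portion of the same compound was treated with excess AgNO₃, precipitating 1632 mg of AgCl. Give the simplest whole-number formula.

CH2Cl2

mol C = 0.2834 g CO₂ ÷ 44.009 g/mol = 0.0064396 mol
mol H = 2 × 0.1160 g H₂O ÷ 18.015 g/mol = 0.012878 mol
From the AgCl data: mol Cl per gram of compound = (1.632 ÷ 143.318) ÷ 0.4836 = 0.023547 mol/g, so in the 0.5468 g combustion sample mol Cl = 0.012875 mol
Divide by the smallest (0.0064396 mol): C 1.000, H 2.000, Cl 1.999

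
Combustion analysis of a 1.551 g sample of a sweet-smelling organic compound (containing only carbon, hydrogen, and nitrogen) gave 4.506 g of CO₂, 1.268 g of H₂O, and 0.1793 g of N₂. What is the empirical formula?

C8H11N

mol C = 4.506 g CO₂ ÷ 44.009 g/mol = 0.10239 mol
mol H = 2 × 1.268 g H₂O ÷ 18.015 g/mol = 0.14077 mol
mol N = 2 × 0.1793 g N₂ ÷ 28.014 g/mol = 0.012801 mol
Divide by the smallest (0.012801 mol): C 7.999, H 10.997, N 1.000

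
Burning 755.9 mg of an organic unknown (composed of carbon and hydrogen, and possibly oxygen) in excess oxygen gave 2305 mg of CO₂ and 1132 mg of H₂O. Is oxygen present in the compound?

no

mol C = 2.305 g CO₂ ÷ 44.009 g/mol = 0.052376 mol
mol H = 2 × 1.132 g H₂O ÷ 18.015 g/mol = 0.12567 mol
C and H together account for 0.75576 g — essentially the entire 0.7559 g sample — so the compound contains no oxygen.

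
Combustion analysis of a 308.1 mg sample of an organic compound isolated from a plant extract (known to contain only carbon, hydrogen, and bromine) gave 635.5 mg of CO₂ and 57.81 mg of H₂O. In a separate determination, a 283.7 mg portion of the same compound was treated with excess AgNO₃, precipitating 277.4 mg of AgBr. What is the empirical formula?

mol C = 0.6355 g CO₂ ÷ 44.009 g/mol = 0.014440 mol
mol H = 2 × 0.05781 g H₂O ÷ 18.015 g/mol = 0.0064180 mol
From the AgBr data: mol Br per gram of compound = (0.2774 ÷ 187.772) ÷ 0.2837 = 0.0052073 mol/g, so in the 0.3081 g combustion sample mol Br = 0.0016044 mol
Divide by the smallest (0.0016044 mol): C 9.000, H 4.000, Br 1.000

C9H4Br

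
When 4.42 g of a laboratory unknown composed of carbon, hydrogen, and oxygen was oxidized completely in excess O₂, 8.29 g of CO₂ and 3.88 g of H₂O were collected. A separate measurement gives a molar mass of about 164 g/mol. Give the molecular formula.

C7H16O4

mol C = 8.29 g CO₂ ÷ 44.009 g/mol = 0.1884 mol
mol H = 2 × 3.88 g H₂O ÷ 18.015 g/mol = 0.4308 mol
mass O = 4.42 − (2.263 + 0.4342) = 1.723 g → mol O = 1.723 ÷ 15.999 = 0.1077 mol
Divide by the smallest (0.1077 mol): C 1.749, H 3.999, O 1.000
Multiplying each by 4 gives whole numbers: C 7.00, H 16.00, O 4.00
Empirical formula: C7H16O4
Empirical-formula mass = 164.20 g/mol; 164 ÷ 164.20 ≈ 1, so the molecular formula is C7H16O4.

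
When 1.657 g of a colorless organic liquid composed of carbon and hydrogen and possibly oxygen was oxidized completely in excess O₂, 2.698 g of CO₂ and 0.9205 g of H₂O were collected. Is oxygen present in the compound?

mol C = 2.698 g CO₂ ÷ 44.009 g/mol = 0.061306 mol
mol H = 2 × 0.9205 g H₂O ÷ 18.015 g/mol = 0.10219 mol
C and H account for only 0.83935 g of the 1.657 g sample; the remaining 0.81765 g must be oxygen.

yes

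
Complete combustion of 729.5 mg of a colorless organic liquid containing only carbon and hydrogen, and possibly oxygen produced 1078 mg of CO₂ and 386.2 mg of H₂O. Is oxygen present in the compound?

yes

mol C = 1.078 g CO₂ ÷ 44.009 g/mol = 0.024495 mol
mol H = 2 × 0.3862 g H₂O ÷ 18.015 g/mol = 0.042875 mol
C and H account for only 0.33743 g of the 0.7295 g sample; the remaining 0.39207 g must be oxygen.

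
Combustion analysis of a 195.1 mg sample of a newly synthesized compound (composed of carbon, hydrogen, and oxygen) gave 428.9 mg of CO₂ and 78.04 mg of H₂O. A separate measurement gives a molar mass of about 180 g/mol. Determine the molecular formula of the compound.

C9H8O4

mol C = 0.4289 g CO₂ ÷ 44.009 g/mol = 0.0097457 mol
mol H = 2 × 0.07804 g H₂O ÷ 18.015 g/mol = 0.0086639 mol
mass O = 0.1951 − (0.11706 + 0.0087332) = 0.069311 g → mol O = 0.069311 ÷ 15.999 = 0.0043322 mol
Divide by the smallest (0.0043322 mol): C 2.250, H 2.000, O 1.000
Multiplying each by 4 gives whole numbers: C 9.00, H 8.00, O 4.00
Empirical formula: C9H8O4
Empirical-formula mass = 180.16 g/mol; 180 ÷ 180.16 ≈ 1, so the molecular formula is C9H8O4.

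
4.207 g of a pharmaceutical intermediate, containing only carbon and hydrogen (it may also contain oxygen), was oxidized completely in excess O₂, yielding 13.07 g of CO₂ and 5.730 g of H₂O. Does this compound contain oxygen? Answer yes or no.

mol C = 13.07 g CO₂ ÷ 44.009 g/mol = 0.29698 mol
mol H = 2 × 5.730 g H₂O ÷ 18.015 g/mol = 0.63614 mol
C and H together account for 4.2083 g — essentially the entire 4.207 g sample — so the compound contains no oxygen.

no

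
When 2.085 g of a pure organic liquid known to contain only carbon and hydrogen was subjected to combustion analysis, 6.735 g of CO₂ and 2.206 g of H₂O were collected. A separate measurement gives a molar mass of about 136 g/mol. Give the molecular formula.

C10H16

mol C = 6.735 g CO₂ ÷ 44.009 g/mol = 0.15304 mol
mol H = 2 × 2.206 g H₂O ÷ 18.015 g/mol = 0.24491 mol
Divide by the smallest (0.15304 mol): C 1.000, H 1.600
Multiplying each by 5 gives whole numbers: C 5.00, H 8.00
Empirical formula: C5H8
Empirical-formula mass = 68.12 g/mol; 136 ÷ 68.12 ≈ 2, so the molecular formula is C10H16.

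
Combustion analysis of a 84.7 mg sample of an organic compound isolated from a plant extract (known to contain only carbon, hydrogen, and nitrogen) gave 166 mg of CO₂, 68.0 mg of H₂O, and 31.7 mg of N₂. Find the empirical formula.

mol C = 0.166 g CO₂ ÷ 44.009 g/mol = 0.003772 mol
mol H = 2 × 0.0680 g H₂O ÷ 18.015 g/mol = 0.007549 mol
mol N = 2 × 0.0317 g N₂ ÷ 28.014 g/mol = 0.002263 mol
Divide by the smallest (0.002263 mol): C 1.667, H 3.336, N 1.000
Multiplying each by 3 gives whole numbers: C 5.00, H 10.01, N 3.00

C5H10N3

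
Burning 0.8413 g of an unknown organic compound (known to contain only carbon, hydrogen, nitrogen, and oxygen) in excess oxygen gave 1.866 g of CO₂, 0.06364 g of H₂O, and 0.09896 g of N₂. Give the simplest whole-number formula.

C6HNO2

mol C = 1.866 g CO₂ ÷ 44.009 g/mol = 0.042400 mol
mol H = 2 × 0.06364 g H₂O ÷ 18.015 g/mol = 0.0070652 mol
mol N = 2 × 0.09896 g N₂ ÷ 28.014 g/mol = 0.0070650 mol
mass O = 0.8413 − (0.50927 + 0.0071217 + 0.098960) = 0.22595 g → mol O = 0.22595 ÷ 15.999 = 0.014123 mol
Divide by the smallest (0.0070650 mol): C 6.001, H 1.000, N 1.000, O 1.999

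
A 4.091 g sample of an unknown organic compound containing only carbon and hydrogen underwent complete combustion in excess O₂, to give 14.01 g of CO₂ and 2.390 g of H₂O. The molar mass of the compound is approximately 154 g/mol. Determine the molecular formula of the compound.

C12H10

mol C = 14.01 g CO₂ ÷ 44.009 g/mol = 0.31834 mol
mol H = 2 × 2.390 g H₂O ÷ 18.015 g/mol = 0.26533 mol
Divide by the smallest (0.26533 mol): C 1.200, H 1.000
Multiplying each by 5 gives whole numbers: C 6.00, H 5.00
Empirical formula: C6H5
Empirical-formula mass = 77.11 g/mol; 154 ÷ 77.11 ≈ 2, so the molecular formula is C12H10.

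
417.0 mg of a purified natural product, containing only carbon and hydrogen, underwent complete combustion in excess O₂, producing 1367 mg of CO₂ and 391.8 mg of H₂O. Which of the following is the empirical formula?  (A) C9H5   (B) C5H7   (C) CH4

mol C = 1.367 g CO₂ ÷ 44.009 g/mol = 0.031062 mol
mol H = 2 × 0.3918 g H₂O ÷ 18.015 g/mol = 0.043497 mol
Divide by the smallest (0.031062 mol): C 1.000, H 1.400
Multiplying each by 5 gives whole numbers: C 5.00, H 7.00

(B) C5H7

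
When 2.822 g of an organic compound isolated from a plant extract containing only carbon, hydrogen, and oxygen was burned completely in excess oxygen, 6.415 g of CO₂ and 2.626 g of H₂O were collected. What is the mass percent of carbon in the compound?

62.04%

mol C = 6.415 g CO₂ ÷ 44.009 g/mol = 0.14577 mol
mol H = 2 × 2.626 g H₂O ÷ 18.015 g/mol = 0.29153 mol
mass O = 2.822 − (1.7508 + 0.29387) = 0.77734 g → mol O = 0.77734 ÷ 15.999 = 0.048587 mol
mass % C = 1.7508 g ÷ 2.822 g × 100%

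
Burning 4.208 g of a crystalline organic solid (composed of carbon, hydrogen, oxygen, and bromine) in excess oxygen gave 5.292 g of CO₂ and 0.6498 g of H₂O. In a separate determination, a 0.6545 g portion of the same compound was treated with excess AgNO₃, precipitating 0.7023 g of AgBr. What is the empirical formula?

C5H3BrO2

mol C = 5.292 g CO₂ ÷ 44.009 g/mol = 0.12025 mol
mol H = 2 × 0.6498 g H₂O ÷ 18.015 g/mol = 0.072140 mol
From the AgBr data: mol Br per gram of compound = (0.7023 ÷ 187.772) ÷ 0.6545 = 0.0057146 mol/g, so in the 4.208 g combustion sample mol Br = 0.024047 mol
mass O = 4.208 − (1.4443 + 0.072717 + 1.9214) = 0.76954 g → mol O = 0.76954 ÷ 15.999 = 0.048100 mol
Divide by the smallest (0.024047 mol): C 5.001, H 3.000, Br 1.000, O 2.000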